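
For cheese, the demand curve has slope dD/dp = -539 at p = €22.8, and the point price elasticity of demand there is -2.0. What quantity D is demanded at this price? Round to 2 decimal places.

6144.60

Ed = (dD/dp)·(p/D) ⇒ D = (dD/dp)·p/Ed = (-539)·22.8/(-2.0) = 6144.6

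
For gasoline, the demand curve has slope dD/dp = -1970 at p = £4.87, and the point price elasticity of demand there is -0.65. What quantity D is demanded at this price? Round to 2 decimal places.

Ed = (dD/dp)·(p/D) ⇒ D = (dD/dp)·p/Ed = (-1970)·4.87/(-0.65) = 14759.8461…

14759.85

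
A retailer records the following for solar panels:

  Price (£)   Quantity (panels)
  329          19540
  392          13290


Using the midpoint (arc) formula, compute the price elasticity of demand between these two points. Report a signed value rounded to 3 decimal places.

-2.179

%ΔQ = (13290 − 19540) / [(19540 + 13290)/2] = -6250/16415 = -0.380749…
%ΔP = (392 − 329) / [(329 + 392)/2] = 63/360.5 = 0.174757…
Arc Ed = %ΔQ / %ΔP = (-6250/16415) / (63/360.5) = -2.17873…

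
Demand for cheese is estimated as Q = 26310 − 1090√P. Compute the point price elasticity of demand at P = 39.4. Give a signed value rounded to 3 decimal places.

-0.176

dQ/dP = −1090/(2√P) = -86.8257. At P = 39.4, Q = 19468.1.
Ed = (dQ/dP)·(P/Q) = (-86.8257) × (39.4/19468.1) = -0.17571…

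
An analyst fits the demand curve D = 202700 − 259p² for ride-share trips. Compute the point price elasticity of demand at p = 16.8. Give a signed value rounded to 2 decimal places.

dD/dp = −2·259·p = -8702.4. At p = 16.8, D = 129599.84.
Ed = (dD/dp)·(p/D) = (-8702.4) × (16.8/129599.84) = -1.1280…

-1.13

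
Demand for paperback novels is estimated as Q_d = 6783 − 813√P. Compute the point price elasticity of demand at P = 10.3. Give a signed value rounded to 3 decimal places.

dQ_d/dP = −813/(2√P) = -126.661. At P = 10.3, Q_d = 4173.79.
Ed = (dQ_d/dP)·(P/Q_d) = (-126.661) × (10.3/4173.79) = -0.31257…

-0.313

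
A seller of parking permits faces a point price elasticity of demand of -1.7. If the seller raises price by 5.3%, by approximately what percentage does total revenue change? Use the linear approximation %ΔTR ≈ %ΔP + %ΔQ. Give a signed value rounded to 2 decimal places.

%ΔQ ≈ Ed × %ΔP = (-1.7) × (+5.3%) = -9.0100%
%ΔTR ≈ %ΔP + %ΔQ = (+5.3%) + (-9.0100%) = -3.7100%

-3.71%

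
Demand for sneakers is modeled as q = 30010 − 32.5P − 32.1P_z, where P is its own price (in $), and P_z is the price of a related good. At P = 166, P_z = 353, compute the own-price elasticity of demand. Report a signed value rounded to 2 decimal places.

At the given values, q = 30010 − 32.5(166) − 32.1(353) = 13283.7.
∂q/∂P = −32.5.
E = (-32.5) × (166/13283.7) = -0.4061…

-0.41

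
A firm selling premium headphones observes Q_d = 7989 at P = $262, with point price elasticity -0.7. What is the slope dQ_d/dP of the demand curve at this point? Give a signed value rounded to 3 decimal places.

-21.345

Ed = (dQ_d/dP)·(P/Q_d) ⇒ dQ_d/dP = Ed·Q_d/P = (-0.7)·7989/262 = -21.34465…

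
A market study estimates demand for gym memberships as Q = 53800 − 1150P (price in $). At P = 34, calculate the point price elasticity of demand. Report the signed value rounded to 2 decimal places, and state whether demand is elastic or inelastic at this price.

dQ/dP = −1150. At P = 34, Q = 53800 − 1150(34) = 14700.
Ed = (dQ/dP)·(P/Q) = −1150 × (34/14700) = -2.6598…
|Ed| = 2.66 > 1, so demand is elastic.

-2.66; elastic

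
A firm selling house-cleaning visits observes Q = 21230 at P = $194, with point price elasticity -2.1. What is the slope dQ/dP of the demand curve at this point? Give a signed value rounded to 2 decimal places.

-229.81

Ed = (dQ/dP)·(P/Q) ⇒ dQ/dP = Ed·Q/P = (-2.1)·21230/194 = -229.8092…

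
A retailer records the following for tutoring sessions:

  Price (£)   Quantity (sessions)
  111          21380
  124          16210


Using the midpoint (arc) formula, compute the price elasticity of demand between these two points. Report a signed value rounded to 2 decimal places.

%ΔQ = (16210 − 21380) / [(21380 + 16210)/2] = -5170/18795 = -0.275073…
%ΔP = (124 − 111) / [(111 + 124)/2] = 13/117.5 = 0.110638…
Arc Ed = %ΔQ / %ΔP = (-5170/18795) / (13/117.5) = -2.4862…

-2.49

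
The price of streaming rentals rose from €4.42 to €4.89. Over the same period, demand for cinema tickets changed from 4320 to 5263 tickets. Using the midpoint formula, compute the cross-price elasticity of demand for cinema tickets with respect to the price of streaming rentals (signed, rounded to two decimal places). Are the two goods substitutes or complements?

1.95; substitutes

%ΔQ_{cinema tickets} = (5263 − 4320)/avg = 943/4791.5 = 0.196806…
%ΔP_{streaming rentals} = (4.89 − 4.42)/avg = 0.47/4.655 = 0.100966…
E_cross = (943/4791.5) / (0.47/4.655) = 1.9492…
E_cross > 0 ⇒ the goods are substitutes.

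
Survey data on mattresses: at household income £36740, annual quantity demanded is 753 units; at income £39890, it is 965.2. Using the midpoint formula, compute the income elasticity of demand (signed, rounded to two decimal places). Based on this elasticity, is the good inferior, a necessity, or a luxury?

%ΔQ = (965.2 − 753)/[( 753 + 965.2)/2] = 212.2/859.1 = 0.247002…
%ΔIncome = (39890 − 36740)/[( 36740 + 39890)/2] = 3150/38315 = 0.082213…
E_income = (212.2/859.1) / (3150/38315) = 3.0044…
E_income > 1 ⇒ normal good, luxury.

3.00; luxury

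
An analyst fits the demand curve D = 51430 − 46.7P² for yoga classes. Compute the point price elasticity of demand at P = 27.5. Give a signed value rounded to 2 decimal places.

-4.38

dD/dP = −2·46.7·P = -2568.5. At P = 27.5, D = 16113.125.
Ed = (dD/dP)·(P/D) = (-2568.5) × (27.5/16113.125) = -4.3836…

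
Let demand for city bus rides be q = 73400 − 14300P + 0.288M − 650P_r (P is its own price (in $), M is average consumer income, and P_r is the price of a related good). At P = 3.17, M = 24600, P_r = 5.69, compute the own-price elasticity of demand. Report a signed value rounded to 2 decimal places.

At the given values, q = 73400 − 14300(3.17) + 0.288(24600) − 650(5.69) = 31455.3.
∂q/∂P = −14300.
E = (-14300) × (3.17/31455.3) = -1.4411…

-1.44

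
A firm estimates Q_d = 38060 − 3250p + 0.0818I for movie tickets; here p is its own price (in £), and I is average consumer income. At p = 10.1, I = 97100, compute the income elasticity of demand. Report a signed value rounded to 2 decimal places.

0.60

At the given values, Q_d = 38060 − 3250(10.1) + 0.0818(97100) = 13177.78.
∂Q_d/∂I = 0.0818.
E = (0.0818) × (97100/13177.78) = 0.6027…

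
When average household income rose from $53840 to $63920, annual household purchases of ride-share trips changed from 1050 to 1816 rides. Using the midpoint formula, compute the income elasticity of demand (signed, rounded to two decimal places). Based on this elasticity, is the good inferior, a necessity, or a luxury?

3.12; luxury

%ΔQ = (1816 − 1050)/[( 1050 + 1816)/2] = 766/1433 = 0.534542…
%ΔIncome = (63920 − 53840)/[( 53840 + 63920)/2] = 10080/58880 = 0.171195…
E_income = (766/1433) / (10080/58880) = 3.1224…
E_income > 1 ⇒ normal good, luxury.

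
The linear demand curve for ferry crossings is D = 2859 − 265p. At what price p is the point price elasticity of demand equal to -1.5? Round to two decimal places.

6.47

Ed = −265p/(2859 − 265p). Set this equal to -1.5:
265p = 1.5·(2859 − 265p) ⇒ 265p(1 + 1.5) = 1.5·2859
p = 1.5·2859 / (265·2.5) = 6.4732…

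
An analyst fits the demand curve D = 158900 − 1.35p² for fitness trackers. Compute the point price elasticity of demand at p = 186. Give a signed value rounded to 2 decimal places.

dD/dp = −2·1.35·p = -502.2. At p = 186, D = 112195.4.
Ed = (dD/dp)·(p/D) = (-502.2) × (186/112195.4) = -0.8325…

-0.83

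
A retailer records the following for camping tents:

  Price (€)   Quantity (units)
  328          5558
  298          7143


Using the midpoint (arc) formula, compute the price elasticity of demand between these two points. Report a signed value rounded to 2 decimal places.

%ΔQ = (7143 − 5558) / [(5558 + 7143)/2] = 1585/6350.5 = 0.249586…
%ΔP = (298 − 328) / [(328 + 298)/2] = -30/313 = -0.095846…
Arc Ed = %ΔQ / %ΔP = (1585/6350.5) / (-30/313) = -2.6040…

-2.60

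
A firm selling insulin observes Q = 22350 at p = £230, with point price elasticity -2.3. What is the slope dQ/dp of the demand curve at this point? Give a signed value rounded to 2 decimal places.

-223.50

Ed = (dQ/dp)·(p/Q) ⇒ dQ/dp = Ed·Q/p = (-2.3)·22350/230 = -223.5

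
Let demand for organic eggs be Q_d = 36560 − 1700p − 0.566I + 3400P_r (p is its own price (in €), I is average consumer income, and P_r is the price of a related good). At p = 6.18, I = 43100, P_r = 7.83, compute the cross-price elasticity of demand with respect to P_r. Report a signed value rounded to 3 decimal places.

0.941

At the given values, Q_d = 36560 − 1700(6.18) − 0.566(43100) + 3400(7.83) = 28281.4.
∂Q_d/∂P_r = 3400.
E = (3400) × (7.83/28281.4) = 0.94132…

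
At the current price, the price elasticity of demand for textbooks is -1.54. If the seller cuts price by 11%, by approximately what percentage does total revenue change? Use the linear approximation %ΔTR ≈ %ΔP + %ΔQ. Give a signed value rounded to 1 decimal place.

%ΔQ ≈ Ed × %ΔP = (-1.54) × (-11%) = +16.9400%
%ΔTR ≈ %ΔP + %ΔQ = (-11%) + (+16.9400%) = +5.9400%

+5.9%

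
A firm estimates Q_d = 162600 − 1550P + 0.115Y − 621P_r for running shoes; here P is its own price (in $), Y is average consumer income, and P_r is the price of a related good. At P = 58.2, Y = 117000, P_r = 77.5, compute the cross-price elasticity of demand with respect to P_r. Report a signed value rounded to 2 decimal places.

At the given values, Q_d = 162600 − 1550(58.2) + 0.115(117000) − 621(77.5) = 37717.5.
∂Q_d/∂P_r = -621.
E = (-621) × (77.5/37717.5) = -1.2759…

-1.28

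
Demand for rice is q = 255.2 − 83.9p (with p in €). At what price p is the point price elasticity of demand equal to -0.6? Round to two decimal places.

1.14

Ed = −83.9p/(255.2 − 83.9p). Set this equal to -0.6:
83.9p = 0.6·(255.2 − 83.9p) ⇒ 83.9p(1 + 0.6) = 0.6·255.2
p = 0.6·255.2 / (83.9·1.6) = 1.1406…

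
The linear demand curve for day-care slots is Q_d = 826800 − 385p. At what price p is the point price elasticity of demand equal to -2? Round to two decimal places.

Ed = −385p/(826800 − 385p). Set this equal to -2:
385p = 2·(826800 − 385p) ⇒ 385p(1 + 2) = 2·826800
p = 2·826800 / (385·3) = 1431.6883…

1431.69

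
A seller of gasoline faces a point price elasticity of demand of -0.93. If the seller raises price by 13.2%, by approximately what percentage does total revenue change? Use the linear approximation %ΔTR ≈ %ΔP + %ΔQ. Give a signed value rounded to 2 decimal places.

%ΔQ ≈ Ed × %ΔP = (-0.93) × (+13.2%) = -12.2760%
%ΔTR ≈ %ΔP + %ΔQ = (+13.2%) + (-12.2760%) = +0.9240%

+0.92%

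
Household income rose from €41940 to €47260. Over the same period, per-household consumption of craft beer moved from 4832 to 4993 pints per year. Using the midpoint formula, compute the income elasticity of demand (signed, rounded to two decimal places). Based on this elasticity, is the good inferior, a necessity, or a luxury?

0.27; necessity

%ΔQ = (4993 − 4832)/[( 4832 + 4993)/2] = 161/4912.5 = 0.032773…
%ΔIncome = (47260 − 41940)/[( 41940 + 47260)/2] = 5320/44600 = 0.119282…
E_income = (161/4912.5) / (5320/44600) = 0.2747…
0 < E_income < 1 ⇒ normal good, necessity.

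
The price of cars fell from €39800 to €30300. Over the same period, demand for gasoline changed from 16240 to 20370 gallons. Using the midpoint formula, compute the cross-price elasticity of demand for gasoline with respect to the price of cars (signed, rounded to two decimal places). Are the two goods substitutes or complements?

%ΔQ_{gasoline} = (20370 − 16240)/avg = 4130/18305 = 0.225621…
%ΔP_{cars} = (30300 − 39800)/avg = -9500/35050 = -0.271041…
E_cross = (4130/18305) / (-9500/35050) = -0.8324…
E_cross < 0 ⇒ the goods are complements.

-0.83; complements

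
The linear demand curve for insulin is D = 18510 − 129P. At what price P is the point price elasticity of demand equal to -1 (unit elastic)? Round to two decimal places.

Ed = −129P/(18510 − 129P). Set this equal to -1:
129P = 1·(18510 − 129P) ⇒ 129P(1 + 1) = 1·18510
P = 1·18510 / (129·2) = 71.7441…

71.74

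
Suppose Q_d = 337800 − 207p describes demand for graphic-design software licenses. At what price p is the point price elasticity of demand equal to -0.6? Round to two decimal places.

611.96

Ed = −207p/(337800 − 207p). Set this equal to -0.6:
207p = 0.6·(337800 − 207p) ⇒ 207p(1 + 0.6) = 0.6·337800
p = 0.6·337800 / (207·1.6) = 611.9565…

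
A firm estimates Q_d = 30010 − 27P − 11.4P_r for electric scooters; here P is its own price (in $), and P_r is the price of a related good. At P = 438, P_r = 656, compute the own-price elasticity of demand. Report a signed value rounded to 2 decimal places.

-1.10

At the given values, Q_d = 30010 − 27(438) − 11.4(656) = 10705.6.
∂Q_d/∂P = −27.
E = (-27) × (438/10705.6) = -1.1046…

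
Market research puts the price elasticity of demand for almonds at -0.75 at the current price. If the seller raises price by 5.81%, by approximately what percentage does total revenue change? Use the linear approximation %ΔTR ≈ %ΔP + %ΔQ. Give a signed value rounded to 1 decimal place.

+1.5%

%ΔQ ≈ Ed × %ΔP = (-0.75) × (+5.81%) = -4.3575%
%ΔTR ≈ %ΔP + %ΔQ = (+5.81%) + (-4.3575%) = +1.4525%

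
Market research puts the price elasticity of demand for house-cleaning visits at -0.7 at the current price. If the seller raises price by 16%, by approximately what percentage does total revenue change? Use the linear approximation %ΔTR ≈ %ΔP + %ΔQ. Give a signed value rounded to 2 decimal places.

%ΔQ ≈ Ed × %ΔP = (-0.7) × (+16%) = -11.2000%
%ΔTR ≈ %ΔP + %ΔQ = (+16%) + (-11.2000%) = +4.8000%

+4.80%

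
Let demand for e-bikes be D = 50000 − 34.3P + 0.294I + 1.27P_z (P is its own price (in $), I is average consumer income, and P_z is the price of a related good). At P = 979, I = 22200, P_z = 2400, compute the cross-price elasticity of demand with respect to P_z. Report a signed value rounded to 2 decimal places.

At the given values, D = 50000 − 34.3(979) + 0.294(22200) + 1.27(2400) = 25995.1.
∂D/∂P_z = 1.27.
E = (1.27) × (2400/25995.1) = 0.1172…

0.12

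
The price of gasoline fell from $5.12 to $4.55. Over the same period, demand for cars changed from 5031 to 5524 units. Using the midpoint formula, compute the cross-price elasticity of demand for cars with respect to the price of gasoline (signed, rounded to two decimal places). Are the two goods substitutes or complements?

-0.79; complements

%ΔQ_{cars} = (5524 − 5031)/avg = 493/5277.5 = 0.093415…
%ΔP_{gasoline} = (4.55 − 5.12)/avg = -0.57/4.835 = -0.117890…
E_cross = (493/5277.5) / (-0.57/4.835) = -0.7923…
E_cross < 0 ⇒ the goods are complements.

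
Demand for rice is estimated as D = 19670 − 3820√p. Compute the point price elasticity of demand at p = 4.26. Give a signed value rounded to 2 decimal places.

dD/dp = −3820/(2√p) = -925.398. At p = 4.26, D = 11785.6.
Ed = (dD/dp)·(p/D) = (-925.398) × (4.26/11785.6) = -0.3344…

-0.33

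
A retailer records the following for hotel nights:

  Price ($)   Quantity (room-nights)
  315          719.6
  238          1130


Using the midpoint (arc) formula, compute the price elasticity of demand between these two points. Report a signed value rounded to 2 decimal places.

-1.59

%ΔQ = (1130 − 719.6) / [(719.6 + 1130)/2] = 410.4/924.8 = 0.443771…
%ΔP = (238 − 315) / [(315 + 238)/2] = -77/276.5 = -0.278481…
Arc Ed = %ΔQ / %ΔP = (410.4/924.8) / (-77/276.5) = -1.5935…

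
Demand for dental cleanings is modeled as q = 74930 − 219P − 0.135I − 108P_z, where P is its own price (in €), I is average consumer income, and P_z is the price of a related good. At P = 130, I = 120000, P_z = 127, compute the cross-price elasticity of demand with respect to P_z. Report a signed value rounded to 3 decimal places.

At the given values, q = 74930 − 219(130) − 0.135(120000) − 108(127) = 16544.
∂q/∂P_z = -108.
E = (-108) × (127/16544) = -0.82906…

-0.829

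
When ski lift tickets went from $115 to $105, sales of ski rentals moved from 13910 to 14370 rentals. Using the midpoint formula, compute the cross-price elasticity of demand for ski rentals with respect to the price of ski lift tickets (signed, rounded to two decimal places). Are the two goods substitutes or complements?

%ΔQ_{ski rentals} = (14370 − 13910)/avg = 460/14140 = 0.032531…
%ΔP_{ski lift tickets} = (105 − 115)/avg = -10/110 = -0.090909…
E_cross = (460/14140) / (-10/110) = -0.3578…
E_cross < 0 ⇒ the goods are complements.

-0.36; complements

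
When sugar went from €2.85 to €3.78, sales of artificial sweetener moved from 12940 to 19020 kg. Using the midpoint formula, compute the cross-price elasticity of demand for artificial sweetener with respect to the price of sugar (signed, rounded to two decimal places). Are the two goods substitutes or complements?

1.36; substitutes

%ΔQ_{artificial sweetener} = (19020 − 12940)/avg = 6080/15980 = 0.380475…
%ΔP_{sugar} = (3.78 − 2.85)/avg = 0.93/3.315 = 0.280542…
E_cross = (6080/15980) / (0.93/3.315) = 1.3562…
E_cross > 0 ⇒ the goods are substitutes.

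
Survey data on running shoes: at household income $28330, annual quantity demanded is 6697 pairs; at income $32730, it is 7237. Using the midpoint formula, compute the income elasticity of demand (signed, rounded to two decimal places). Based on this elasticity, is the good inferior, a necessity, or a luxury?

0.54; necessity

%ΔQ = (7237 − 6697)/[( 6697 + 7237)/2] = 540/6967 = 0.077508…
%ΔIncome = (32730 − 28330)/[( 28330 + 32730)/2] = 4400/30530 = 0.144120…
E_income = (540/6967) / (4400/30530) = 0.5378…
0 < E_income < 1 ⇒ normal good, necessity.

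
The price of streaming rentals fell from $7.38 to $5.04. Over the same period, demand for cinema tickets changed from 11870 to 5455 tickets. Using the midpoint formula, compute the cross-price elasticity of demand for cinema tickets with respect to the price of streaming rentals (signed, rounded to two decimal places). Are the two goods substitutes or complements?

%ΔQ_{cinema tickets} = (5455 − 11870)/avg = -6415/8662.5 = -0.740548…
%ΔP_{streaming rentals} = (5.04 − 7.38)/avg = -2.34/6.21 = -0.376811…
E_cross = (-6415/8662.5) / (-2.34/6.21) = 1.9653…
E_cross > 0 ⇒ the goods are substitutes.

1.97; substitutes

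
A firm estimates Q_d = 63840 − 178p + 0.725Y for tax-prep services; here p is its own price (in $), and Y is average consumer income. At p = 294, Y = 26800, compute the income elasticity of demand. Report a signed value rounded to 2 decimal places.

0.63

At the given values, Q_d = 63840 − 178(294) + 0.725(26800) = 30938.
∂Q_d/∂Y = 0.725.
E = (0.725) × (26800/30938) = 0.6280…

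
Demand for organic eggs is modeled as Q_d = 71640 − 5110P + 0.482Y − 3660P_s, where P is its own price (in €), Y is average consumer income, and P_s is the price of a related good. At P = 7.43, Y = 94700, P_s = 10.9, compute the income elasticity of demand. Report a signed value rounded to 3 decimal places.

1.158

At the given values, Q_d = 71640 − 5110(7.43) + 0.482(94700) − 3660(10.9) = 39424.1.
∂Q_d/∂Y = 0.482.
E = (0.482) × (94700/39424.1) = 1.15780…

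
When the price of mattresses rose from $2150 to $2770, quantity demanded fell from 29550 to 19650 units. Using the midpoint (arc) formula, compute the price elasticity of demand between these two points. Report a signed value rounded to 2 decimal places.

%ΔQ = (19650 − 29550) / [(29550 + 19650)/2] = -9900/24600 = -0.402439…
%ΔP = (2770 − 2150) / [(2150 + 2770)/2] = 620/2460 = 0.252032…
Arc Ed = %ΔQ / %ΔP = (-9900/24600) / (620/2460) = -1.5967…

-1.60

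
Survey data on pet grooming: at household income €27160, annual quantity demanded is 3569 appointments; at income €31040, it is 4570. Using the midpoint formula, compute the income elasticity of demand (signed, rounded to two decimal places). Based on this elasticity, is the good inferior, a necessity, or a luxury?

%ΔQ = (4570 − 3569)/[( 3569 + 4570)/2] = 1001/4069.5 = 0.245976…
%ΔIncome = (31040 − 27160)/[( 27160 + 31040)/2] = 3880/29100 = 0.133333…
E_income = (1001/4069.5) / (3880/29100) = 1.8448…
E_income > 1 ⇒ normal good, luxury.

1.84; luxury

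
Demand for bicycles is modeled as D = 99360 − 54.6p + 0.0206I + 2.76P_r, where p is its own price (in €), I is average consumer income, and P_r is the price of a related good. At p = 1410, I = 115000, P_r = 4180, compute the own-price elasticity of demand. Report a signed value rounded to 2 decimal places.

At the given values, D = 99360 − 54.6(1410) + 0.0206(115000) + 2.76(4180) = 36279.8.
∂D/∂p = −54.6.
E = (-54.6) × (1410/36279.8) = -2.1220…

-2.12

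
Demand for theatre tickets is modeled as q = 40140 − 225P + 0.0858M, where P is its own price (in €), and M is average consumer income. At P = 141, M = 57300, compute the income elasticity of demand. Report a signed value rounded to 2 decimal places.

At the given values, q = 40140 − 225(141) + 0.0858(57300) = 13331.34.
∂q/∂M = 0.0858.
E = (0.0858) × (57300/13331.34) = 0.3687…

0.37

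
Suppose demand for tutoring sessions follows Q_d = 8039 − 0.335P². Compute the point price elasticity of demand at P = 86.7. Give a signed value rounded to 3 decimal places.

-0.912

dQ_d/dP = −2·0.335·P = -58.089. At P = 86.7, Q_d = 5520.84185.
Ed = (dQ_d/dP)·(P/Q_d) = (-58.089) × (86.7/5520.84185) = -0.91223…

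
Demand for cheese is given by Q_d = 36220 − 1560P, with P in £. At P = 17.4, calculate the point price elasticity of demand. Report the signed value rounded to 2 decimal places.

-2.99

dQ_d/dP = −1560. At P = 17.4, Q_d = 36220 − 1560(17.4) = 9076.
Ed = (dQ_d/dP)·(P/Q_d) = −1560 × (17.4/9076) = -2.9907…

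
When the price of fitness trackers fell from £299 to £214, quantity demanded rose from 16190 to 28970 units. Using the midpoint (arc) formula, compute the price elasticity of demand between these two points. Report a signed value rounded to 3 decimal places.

-1.708

%ΔQ = (28970 − 16190) / [(16190 + 28970)/2] = 12780/22580 = 0.565987…
%ΔP = (214 − 299) / [(299 + 214)/2] = -85/256.5 = -0.331384…
Arc Ed = %ΔQ / %ΔP = (12780/22580) / (-85/256.5) = -1.70795…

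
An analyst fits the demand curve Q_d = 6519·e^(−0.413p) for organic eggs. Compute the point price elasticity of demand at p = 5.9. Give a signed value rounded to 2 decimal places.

dQ_d/dp = −0.413·Q_d = -235.443. At p = 5.9, Q_d = 570.08.
Ed = (dQ_d/dp)·(p/Q_d) = (-235.443) × (5.9/570.08) = -2.4367

-2.44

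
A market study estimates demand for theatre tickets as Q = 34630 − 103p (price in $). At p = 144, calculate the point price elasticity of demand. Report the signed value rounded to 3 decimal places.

dQ/dp = −103. At p = 144, Q = 34630 − 103(144) = 19798.
Ed = (dQ/dp)·(p/Q) = −103 × (144/19798) = -0.74916…

-0.749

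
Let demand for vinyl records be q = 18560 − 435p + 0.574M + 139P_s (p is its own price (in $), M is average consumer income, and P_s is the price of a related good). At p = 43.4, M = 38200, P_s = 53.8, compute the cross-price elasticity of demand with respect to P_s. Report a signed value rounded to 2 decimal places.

0.26

At the given values, q = 18560 − 435(43.4) + 0.574(38200) + 139(53.8) = 29086.
∂q/∂P_s = 139.
E = (139) × (53.8/29086) = 0.2571…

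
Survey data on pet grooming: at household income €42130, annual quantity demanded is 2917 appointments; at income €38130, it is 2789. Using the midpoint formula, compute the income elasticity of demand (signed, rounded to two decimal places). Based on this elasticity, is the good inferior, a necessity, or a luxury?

0.45; necessity

%ΔQ = (2789 − 2917)/[( 2917 + 2789)/2] = -128/2853 = -0.044865…
%ΔIncome = (38130 − 42130)/[( 42130 + 38130)/2] = -4000/40130 = -0.099676…
E_income = (-128/2853) / (-4000/40130) = 0.4501…
0 < E_income < 1 ⇒ normal good, necessity.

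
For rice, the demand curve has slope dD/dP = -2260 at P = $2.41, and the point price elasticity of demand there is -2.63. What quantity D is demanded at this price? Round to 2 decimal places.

2070.95

Ed = (dD/dP)·(P/D) ⇒ D = (dD/dP)·P/Ed = (-2260)·2.41/(-2.63) = 2070.9505…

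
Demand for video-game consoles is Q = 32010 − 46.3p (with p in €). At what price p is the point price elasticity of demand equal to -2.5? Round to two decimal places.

Ed = −46.3p/(32010 − 46.3p). Set this equal to -2.5:
46.3p = 2.5·(32010 − 46.3p) ⇒ 46.3p(1 + 2.5) = 2.5·32010
p = 2.5·32010 / (46.3·3.5) = 493.8290…

493.83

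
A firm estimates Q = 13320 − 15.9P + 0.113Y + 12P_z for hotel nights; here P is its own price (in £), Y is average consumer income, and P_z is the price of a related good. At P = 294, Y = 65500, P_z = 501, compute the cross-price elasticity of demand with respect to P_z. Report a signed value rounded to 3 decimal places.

0.273

At the given values, Q = 13320 − 15.9(294) + 0.113(65500) + 12(501) = 22058.9.
∂Q/∂P_z = 12.
E = (12) × (501/22058.9) = 0.27254…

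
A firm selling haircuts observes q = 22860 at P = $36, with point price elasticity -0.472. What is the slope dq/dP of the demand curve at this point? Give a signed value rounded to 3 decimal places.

Ed = (dq/dP)·(P/q) ⇒ dq/dP = Ed·q/P = (-0.472)·22860/36 = -299.72

-299.720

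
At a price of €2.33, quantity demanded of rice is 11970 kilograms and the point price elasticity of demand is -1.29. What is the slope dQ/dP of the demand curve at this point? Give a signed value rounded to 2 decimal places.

-6627.17

Ed = (dQ/dP)·(P/Q) ⇒ dQ/dP = Ed·Q/P = (-1.29)·11970/2.33 = -6627.1673…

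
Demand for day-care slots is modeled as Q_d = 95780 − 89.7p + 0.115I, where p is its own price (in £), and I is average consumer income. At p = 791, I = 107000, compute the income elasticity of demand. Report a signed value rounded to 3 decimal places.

0.331

At the given values, Q_d = 95780 − 89.7(791) + 0.115(107000) = 37132.3.
∂Q_d/∂I = 0.115.
E = (0.115) × (107000/37132.3) = 0.33138…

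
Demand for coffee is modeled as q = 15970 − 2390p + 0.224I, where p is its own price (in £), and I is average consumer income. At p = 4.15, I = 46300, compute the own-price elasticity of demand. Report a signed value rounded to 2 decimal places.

-0.60

At the given values, q = 15970 − 2390(4.15) + 0.224(46300) = 16422.7.
∂q/∂p = −2390.
E = (-2390) × (4.15/16422.7) = -0.6039…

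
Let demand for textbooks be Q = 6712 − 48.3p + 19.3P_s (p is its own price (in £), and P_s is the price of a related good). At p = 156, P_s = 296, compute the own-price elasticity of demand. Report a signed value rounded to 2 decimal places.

At the given values, Q = 6712 − 48.3(156) + 19.3(296) = 4890.
∂Q/∂p = −48.3.
E = (-48.3) × (156/4890) = -1.5408…

-1.54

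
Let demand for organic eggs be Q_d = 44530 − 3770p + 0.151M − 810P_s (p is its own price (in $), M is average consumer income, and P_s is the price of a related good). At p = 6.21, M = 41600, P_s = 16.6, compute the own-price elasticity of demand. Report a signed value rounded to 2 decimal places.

At the given values, Q_d = 44530 − 3770(6.21) + 0.151(41600) − 810(16.6) = 13953.9.
∂Q_d/∂p = −3770.
E = (-3770) × (6.21/13953.9) = -1.6777…

-1.68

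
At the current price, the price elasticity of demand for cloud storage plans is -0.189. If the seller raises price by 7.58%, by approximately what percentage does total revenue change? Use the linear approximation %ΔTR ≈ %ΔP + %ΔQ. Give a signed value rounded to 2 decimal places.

%ΔQ ≈ Ed × %ΔP = (-0.189) × (+7.58%) = -1.4326%
%ΔTR ≈ %ΔP + %ΔQ = (+7.58%) + (-1.4326%) = +6.1474%

+6.15%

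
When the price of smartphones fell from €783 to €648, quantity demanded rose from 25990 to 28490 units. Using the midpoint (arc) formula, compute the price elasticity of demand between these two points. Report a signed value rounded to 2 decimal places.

-0.49

%ΔQ = (28490 − 25990) / [(25990 + 28490)/2] = 2500/27240 = 0.091776…
%ΔP = (648 − 783) / [(783 + 648)/2] = -135/715.5 = -0.188679…
Arc Ed = %ΔQ / %ΔP = (2500/27240) / (-135/715.5) = -0.4864…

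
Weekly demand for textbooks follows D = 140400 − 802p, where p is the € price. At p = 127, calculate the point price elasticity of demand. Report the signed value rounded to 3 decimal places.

-2.642

dD/dp = −802. At p = 127, D = 140400 − 802(127) = 38546.
Ed = (dD/dp)·(p/D) = −802 × (127/38546) = -2.64240…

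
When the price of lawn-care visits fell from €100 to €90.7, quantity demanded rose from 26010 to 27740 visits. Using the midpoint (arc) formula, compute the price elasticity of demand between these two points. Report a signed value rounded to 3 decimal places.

-0.660

%ΔQ = (27740 − 26010) / [(26010 + 27740)/2] = 1730/26875 = 0.064372…
%ΔP = (90.7 − 100) / [(100 + 90.7)/2] = -9.3/95.35 = -0.097535…
Arc Ed = %ΔQ / %ΔP = (1730/26875) / (-9.3/95.35) = -0.65998…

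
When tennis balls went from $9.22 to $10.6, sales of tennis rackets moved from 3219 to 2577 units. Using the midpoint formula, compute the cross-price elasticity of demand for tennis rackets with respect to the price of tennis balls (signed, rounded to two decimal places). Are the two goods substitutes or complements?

%ΔQ_{tennis rackets} = (2577 − 3219)/avg = -642/2898 = -0.221532…
%ΔP_{tennis balls} = (10.6 − 9.22)/avg = 1.38/9.91 = 0.139253…
E_cross = (-642/2898) / (1.38/9.91) = -1.5908…
E_cross < 0 ⇒ the goods are complements.

-1.59; complements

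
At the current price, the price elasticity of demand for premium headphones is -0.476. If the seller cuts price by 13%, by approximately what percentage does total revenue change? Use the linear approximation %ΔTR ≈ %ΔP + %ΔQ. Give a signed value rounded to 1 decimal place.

%ΔQ ≈ Ed × %ΔP = (-0.476) × (-13%) = +6.1880%
%ΔTR ≈ %ΔP + %ΔQ = (-13%) + (+6.1880%) = -6.8120%

-6.8%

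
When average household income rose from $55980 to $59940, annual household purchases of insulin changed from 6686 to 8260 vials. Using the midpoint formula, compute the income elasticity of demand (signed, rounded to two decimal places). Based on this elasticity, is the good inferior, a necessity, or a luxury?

3.08; luxury

%ΔQ = (8260 − 6686)/[( 6686 + 8260)/2] = 1574/7473 = 0.210624…
%ΔIncome = (59940 − 55980)/[( 55980 + 59940)/2] = 3960/57960 = 0.068322…
E_income = (1574/7473) / (3960/57960) = 3.0827…
E_income > 1 ⇒ normal good, luxury.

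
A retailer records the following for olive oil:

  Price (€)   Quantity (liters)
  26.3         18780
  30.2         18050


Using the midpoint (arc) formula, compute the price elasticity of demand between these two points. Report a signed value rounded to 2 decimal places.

-0.29

%ΔQ = (18050 − 18780) / [(18780 + 18050)/2] = -730/18415 = -0.039641…
%ΔP = (30.2 − 26.3) / [(26.3 + 30.2)/2] = 3.9/28.25 = 0.138053…
Arc Ed = %ΔQ / %ΔP = (-730/18415) / (3.9/28.25) = -0.2871…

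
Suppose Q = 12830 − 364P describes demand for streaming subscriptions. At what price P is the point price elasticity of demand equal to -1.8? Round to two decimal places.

Ed = −364P/(12830 − 364P). Set this equal to -1.8:
364P = 1.8·(12830 − 364P) ⇒ 364P(1 + 1.8) = 1.8·12830
P = 1.8·12830 / (364·2.8) = 22.6589…

22.66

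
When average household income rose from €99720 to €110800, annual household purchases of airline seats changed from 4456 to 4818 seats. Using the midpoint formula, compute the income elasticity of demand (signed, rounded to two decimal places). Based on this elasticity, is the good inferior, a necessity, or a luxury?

%ΔQ = (4818 − 4456)/[( 4456 + 4818)/2] = 362/4637 = 0.078067…
%ΔIncome = (110800 − 99720)/[( 99720 + 110800)/2] = 11080/105260 = 0.105263…
E_income = (362/4637) / (11080/105260) = 0.7416…
0 < E_income < 1 ⇒ normal good, necessity.

0.74; necessity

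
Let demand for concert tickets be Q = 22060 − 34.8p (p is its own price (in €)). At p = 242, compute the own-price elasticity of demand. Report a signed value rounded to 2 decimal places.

At the given values, Q = 22060 − 34.8(242) = 13638.4.
∂Q/∂p = −34.8.
E = (-34.8) × (242/13638.4) = -0.6174…

-0.62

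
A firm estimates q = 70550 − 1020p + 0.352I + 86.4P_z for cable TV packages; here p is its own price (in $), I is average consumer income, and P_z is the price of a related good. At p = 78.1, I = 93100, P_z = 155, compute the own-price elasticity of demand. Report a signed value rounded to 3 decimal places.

At the given values, q = 70550 − 1020(78.1) + 0.352(93100) + 86.4(155) = 37051.2.
∂q/∂p = −1020.
E = (-1020) × (78.1/37051.2) = -2.15005…

-2.150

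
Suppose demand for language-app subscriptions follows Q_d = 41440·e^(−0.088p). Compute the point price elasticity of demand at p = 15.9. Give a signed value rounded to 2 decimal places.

-1.40

dQ_d/dp = −0.088·Q_d = -899.99. At p = 15.9, Q_d = 10227.2.
Ed = (dQ_d/dp)·(p/Q_d) = (-899.99) × (15.9/10227.2) = -1.3992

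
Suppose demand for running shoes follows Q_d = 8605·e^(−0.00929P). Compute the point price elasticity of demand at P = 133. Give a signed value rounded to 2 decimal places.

dQ_d/dP = −0.00929·Q_d = -23.2362. At P = 133, Q_d = 2501.21.
Ed = (dQ_d/dP)·(P/Q_d) = (-23.2362) × (133/2501.21) = -1.2355…

-1.24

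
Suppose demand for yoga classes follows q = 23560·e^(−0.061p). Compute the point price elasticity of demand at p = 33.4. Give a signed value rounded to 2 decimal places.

dq/dp = −0.061·q = -187.359. At p = 33.4, q = 3071.45.
Ed = (dq/dp)·(p/q) = (-187.359) × (33.4/3071.45) = -2.0374

-2.04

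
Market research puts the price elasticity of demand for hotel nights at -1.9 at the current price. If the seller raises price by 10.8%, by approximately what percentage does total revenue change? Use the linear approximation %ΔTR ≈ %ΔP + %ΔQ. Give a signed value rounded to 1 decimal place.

-9.7%

%ΔQ ≈ Ed × %ΔP = (-1.9) × (+10.8%) = -20.5200%
%ΔTR ≈ %ΔP + %ΔQ = (+10.8%) + (-20.5200%) = -9.7200%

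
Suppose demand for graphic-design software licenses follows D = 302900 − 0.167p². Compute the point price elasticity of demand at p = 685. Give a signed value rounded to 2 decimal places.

dD/dp = −2·0.167·p = -228.79. At p = 685, D = 224539.425.
Ed = (dD/dp)·(p/D) = (-228.79) × (685/224539.425) = -0.6979…

-0.70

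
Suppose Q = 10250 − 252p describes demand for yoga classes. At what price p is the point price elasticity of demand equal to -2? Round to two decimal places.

Ed = −252p/(10250 − 252p). Set this equal to -2:
252p = 2·(10250 − 252p) ⇒ 252p(1 + 2) = 2·10250
p = 2·10250 / (252·3) = 27.1164…

27.12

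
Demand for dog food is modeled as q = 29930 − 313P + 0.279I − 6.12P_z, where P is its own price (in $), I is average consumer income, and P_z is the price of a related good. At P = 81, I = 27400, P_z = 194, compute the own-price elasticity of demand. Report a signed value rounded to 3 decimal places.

At the given values, q = 29930 − 313(81) + 0.279(27400) − 6.12(194) = 11034.32.
∂q/∂P = −313.
E = (-313) × (81/11034.32) = -2.29764…

-2.298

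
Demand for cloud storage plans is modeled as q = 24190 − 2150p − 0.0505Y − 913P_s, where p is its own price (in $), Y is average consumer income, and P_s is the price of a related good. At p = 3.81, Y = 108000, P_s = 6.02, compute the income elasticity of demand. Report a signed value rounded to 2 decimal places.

At the given values, q = 24190 − 2150(3.81) − 0.0505(108000) − 913(6.02) = 5048.24.
∂q/∂Y = -0.0505.
E = (-0.0505) × (108000/5048.24) = -1.0803…

-1.08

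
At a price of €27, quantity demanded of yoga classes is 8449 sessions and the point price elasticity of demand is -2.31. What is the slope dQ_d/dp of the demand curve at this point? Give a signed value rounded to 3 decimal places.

-722.859

Ed = (dQ_d/dp)·(p/Q_d) ⇒ dQ_d/dp = Ed·Q_d/p = (-2.31)·8449/27 = -722.85888…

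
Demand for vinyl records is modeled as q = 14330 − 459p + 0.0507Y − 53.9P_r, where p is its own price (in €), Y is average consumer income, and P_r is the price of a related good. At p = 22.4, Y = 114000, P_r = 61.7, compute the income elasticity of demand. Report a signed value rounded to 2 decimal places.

0.89

At the given values, q = 14330 − 459(22.4) + 0.0507(114000) − 53.9(61.7) = 6502.57.
∂q/∂Y = 0.0507.
E = (0.0507) × (114000/6502.57) = 0.8888…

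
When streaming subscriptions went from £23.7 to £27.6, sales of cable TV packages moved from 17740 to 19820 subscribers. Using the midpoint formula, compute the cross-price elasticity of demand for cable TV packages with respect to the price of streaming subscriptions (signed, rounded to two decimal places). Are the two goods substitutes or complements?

%ΔQ_{cable TV packages} = (19820 − 17740)/avg = 2080/18780 = 0.110756…
%ΔP_{streaming subscriptions} = (27.6 − 23.7)/avg = 3.9/25.65 = 0.152046…
E_cross = (2080/18780) / (3.9/25.65) = 0.7284…
E_cross > 0 ⇒ the goods are substitutes.

0.73; substitutes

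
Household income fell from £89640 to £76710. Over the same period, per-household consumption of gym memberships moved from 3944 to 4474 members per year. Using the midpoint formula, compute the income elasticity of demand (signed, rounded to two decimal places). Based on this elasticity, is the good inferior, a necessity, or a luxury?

%ΔQ = (4474 − 3944)/[( 3944 + 4474)/2] = 530/4209 = 0.125920…
%ΔIncome = (76710 − 89640)/[( 89640 + 76710)/2] = -12930/83175 = -0.155455…
E_income = (530/4209) / (-12930/83175) = -0.8100…
E_income < 0 ⇒ inferior good.

-0.81; inferior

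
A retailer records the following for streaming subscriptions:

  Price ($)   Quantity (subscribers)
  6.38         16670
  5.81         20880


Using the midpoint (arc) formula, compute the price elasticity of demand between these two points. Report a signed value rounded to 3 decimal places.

%ΔQ = (20880 − 16670) / [(16670 + 20880)/2] = 4210/18775 = 0.224234…
%ΔP = (5.81 − 6.38) / [(6.38 + 5.81)/2] = -0.57/6.095 = -0.093519…
Arc Ed = %ΔQ / %ΔP = (4210/18775) / (-0.57/6.095) = -2.39773…

-2.398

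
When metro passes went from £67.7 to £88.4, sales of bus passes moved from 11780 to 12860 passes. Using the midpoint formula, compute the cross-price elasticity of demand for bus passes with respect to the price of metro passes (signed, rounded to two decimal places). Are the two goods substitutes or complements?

%ΔQ_{bus passes} = (12860 − 11780)/avg = 1080/12320 = 0.087662…
%ΔP_{metro passes} = (88.4 − 67.7)/avg = 20.7/78.05 = 0.265214…
E_cross = (1080/12320) / (20.7/78.05) = 0.3305…
E_cross > 0 ⇒ the goods are substitutes.

0.33; substitutes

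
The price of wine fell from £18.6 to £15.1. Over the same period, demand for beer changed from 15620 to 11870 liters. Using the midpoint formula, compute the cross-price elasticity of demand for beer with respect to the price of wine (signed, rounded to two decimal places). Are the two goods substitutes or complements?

1.31; substitutes

%ΔQ_{beer} = (11870 − 15620)/avg = -3750/13745 = -0.272826…
%ΔP_{wine} = (15.1 − 18.6)/avg = -3.5/16.85 = -0.207715…
E_cross = (-3750/13745) / (-3.5/16.85) = 1.3134…
E_cross > 0 ⇒ the goods are substitutes.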